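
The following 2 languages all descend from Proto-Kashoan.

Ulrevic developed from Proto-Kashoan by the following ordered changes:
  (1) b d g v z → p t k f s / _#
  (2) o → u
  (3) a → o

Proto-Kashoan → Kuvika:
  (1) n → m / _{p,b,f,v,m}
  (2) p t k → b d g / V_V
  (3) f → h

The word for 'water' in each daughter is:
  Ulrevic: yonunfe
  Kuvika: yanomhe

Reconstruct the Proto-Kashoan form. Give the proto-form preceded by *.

*yanonfe

Position 2: Ulrevic has o, Kuvika has a. Kuvika preserves a here (none of its changes turn any other segment into a), so the proto-segment is *a.
Position 6: Ulrevic has f, Kuvika has h. Taking the neighbouring segments as reconstructed: Ulrevic f can only go back to *f; Kuvika h can only go back to *f — the one source consistent with every daughter is *f.
Position 5: Ulrevic has n, Kuvika has m. Ulrevic preserves n here (none of its changes turn any other segment into n), so the proto-segment is *n.
Continuing position by position gives *yanonfe; check it forward:
Ulrevic: start from *yanonfe.
  rule 1: no change — yanonfe
  rule 2 (vowel merger): yanonfe → yanunfe
  rule 3 (vowel merger): yanunfe → yonunfe
  ⇒ Ulrevic yonunfe
Kuvika: start from *yanonfe.
  rule 1 (nasal place assimilation): yanonfe → yanomfe
  rule 2: no change — yanomfe
  rule 3 (unconditioned shift): yanomfe → yanomhe
  ⇒ Kuvika yanomhe
No other proto-form is consistent with every reflex, so the reconstruction is *yanonfe.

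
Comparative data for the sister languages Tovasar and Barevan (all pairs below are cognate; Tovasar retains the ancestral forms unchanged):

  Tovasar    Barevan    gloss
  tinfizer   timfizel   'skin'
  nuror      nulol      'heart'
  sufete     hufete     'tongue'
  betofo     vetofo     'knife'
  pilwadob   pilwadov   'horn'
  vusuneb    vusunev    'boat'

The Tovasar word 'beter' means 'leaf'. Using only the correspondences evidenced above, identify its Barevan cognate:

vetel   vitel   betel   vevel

vetel

betofo ~ vetofo — Tovasar b corresponds to Barevan v word-initially before a front vowel.
tinfizer ~ timfizel, nuror ~ nulol — Tovasar r corresponds to Barevan l word-finally.
Applying these to Tovasar 'beter':
  beter → veter   (b→v word-initially before a front vowel)
  veter → vetel   (r→l word-finally)
So the Barevan cognate is 'vetel'.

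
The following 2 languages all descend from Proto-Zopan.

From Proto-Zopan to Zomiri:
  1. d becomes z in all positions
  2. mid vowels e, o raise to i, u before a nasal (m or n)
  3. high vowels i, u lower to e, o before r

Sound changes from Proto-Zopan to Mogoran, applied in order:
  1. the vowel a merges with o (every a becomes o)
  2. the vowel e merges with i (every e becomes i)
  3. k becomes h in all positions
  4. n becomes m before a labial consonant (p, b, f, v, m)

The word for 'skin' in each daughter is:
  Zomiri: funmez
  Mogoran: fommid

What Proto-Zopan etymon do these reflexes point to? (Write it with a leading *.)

Position 3: Zomiri has n, Mogoran has m. Zomiri preserves n here (none of its changes turn any other segment into n), so the proto-segment is *n.
Position 2: Zomiri has u, Mogoran has o. Taking the neighbouring segments as reconstructed: Zomiri u could go back to *o or *u; Mogoran o could go back to *a or *o — the one source consistent with every daughter is *o.
This points to *fonmed. Verify forward in each daughter:
Zomiri: *fonmed > fonmez > funmez  (by unconditioned shift, pre-nasal raising)
Mogoran: *fonmed > fonmid > fommid  (by vowel merger, nasal place assimilation)
No other proto-form is consistent with every reflex, so the reconstruction is *fonmed.

*fonmed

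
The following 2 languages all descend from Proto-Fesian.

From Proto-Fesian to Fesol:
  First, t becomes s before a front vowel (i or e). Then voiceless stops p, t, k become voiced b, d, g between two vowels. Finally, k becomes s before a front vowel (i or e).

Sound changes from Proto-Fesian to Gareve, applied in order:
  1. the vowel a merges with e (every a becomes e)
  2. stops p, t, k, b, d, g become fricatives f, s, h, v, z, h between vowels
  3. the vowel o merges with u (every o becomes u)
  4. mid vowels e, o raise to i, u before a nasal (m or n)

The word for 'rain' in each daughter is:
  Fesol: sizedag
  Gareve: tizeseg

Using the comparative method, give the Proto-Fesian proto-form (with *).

Position 1: Fesol has s, Gareve has t. Gareve preserves t here (none of its changes turn any other segment into t), so the proto-segment is *t.
Position 6: Fesol has a, Gareve has e. Fesol preserves a here (none of its changes turn any other segment into a), so the proto-segment is *a.
Position 5: Fesol has d, Gareve has s. Taking the neighbouring segments as reconstructed: Fesol d could go back to *t or *d; Gareve s could go back to *t or *s — the one source consistent with every daughter is *t.
This points to *tizetag. Verify forward in each daughter:
Fesol: *tizetag
  tizetag → sizetag   [palatalisation]
  sizetag → sizedag   [intervocalic voicing]
  sizedag (rule 3 does not apply)
  giving Fesol sizedag.
Gareve: start from *tizetag.
  rule 1 (vowel merger): tizetag → tizeteg
  rule 2 (intervocalic lenition): tizeteg → tizeseg
  rule 3: no change — tizeseg
  rule 4: no change — tizeseg
  ⇒ Gareve tizeseg
No other proto-form is consistent with every reflex, so the reconstruction is *tizetag.

*tizetag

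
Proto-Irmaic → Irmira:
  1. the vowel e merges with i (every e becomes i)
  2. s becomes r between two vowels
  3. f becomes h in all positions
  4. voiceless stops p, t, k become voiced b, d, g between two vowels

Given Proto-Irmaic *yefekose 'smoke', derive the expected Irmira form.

Irmira: *yefekose
  yefekose → yifikosi   [vowel merger]
  yifikosi → yifikori   [rhotacism]
  yifikori → yihikori   [unconditioned shift]
  yihikori → yihigori   [intervocalic voicing]
  giving Irmira yihigori.

yihigori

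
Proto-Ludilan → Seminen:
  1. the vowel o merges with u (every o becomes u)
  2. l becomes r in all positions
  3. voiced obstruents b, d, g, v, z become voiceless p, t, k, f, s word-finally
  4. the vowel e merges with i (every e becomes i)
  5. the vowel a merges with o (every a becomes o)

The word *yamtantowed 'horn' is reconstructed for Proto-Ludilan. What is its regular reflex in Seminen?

yomtontuwit

Seminen: *yamtantowed > yamtantuwed > yamtantuwet > yamtantuwit > yomtontuwit  (by vowel merger, final devoicing, vowel merger, vowel merger)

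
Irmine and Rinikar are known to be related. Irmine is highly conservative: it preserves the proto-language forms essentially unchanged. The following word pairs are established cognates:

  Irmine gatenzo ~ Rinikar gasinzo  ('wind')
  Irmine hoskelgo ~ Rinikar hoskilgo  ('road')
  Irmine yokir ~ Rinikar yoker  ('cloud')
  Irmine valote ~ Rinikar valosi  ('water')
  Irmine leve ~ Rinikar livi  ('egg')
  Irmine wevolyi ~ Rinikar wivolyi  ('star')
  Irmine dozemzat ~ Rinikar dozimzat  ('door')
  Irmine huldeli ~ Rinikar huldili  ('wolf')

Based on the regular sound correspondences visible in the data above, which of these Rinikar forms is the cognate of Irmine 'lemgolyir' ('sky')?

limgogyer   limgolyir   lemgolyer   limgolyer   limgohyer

dozemzat ~ dozimzat — Irmine e corresponds to Rinikar i after a consonant, before a nasal.
yokir ~ yoker — Irmine i corresponds to Rinikar e after a consonant, before r.
Applying these to Irmine 'lemgolyir':
  lemgolyir → limgolyir   (e→i after a consonant, before a nasal)
  limgolyir → limgolyer   (i→e after a consonant, before r)
So the Rinikar cognate is 'limgolyer'.

limgolyer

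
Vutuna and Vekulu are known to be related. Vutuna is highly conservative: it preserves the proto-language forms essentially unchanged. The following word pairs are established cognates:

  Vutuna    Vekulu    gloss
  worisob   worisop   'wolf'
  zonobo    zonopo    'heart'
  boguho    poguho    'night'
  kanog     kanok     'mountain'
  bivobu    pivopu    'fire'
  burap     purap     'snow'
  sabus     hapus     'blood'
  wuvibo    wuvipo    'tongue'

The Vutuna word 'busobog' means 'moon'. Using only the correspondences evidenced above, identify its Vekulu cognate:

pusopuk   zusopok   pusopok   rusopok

burap ~ purap — Vutuna b corresponds to Vekulu p word-initially before a back vowel.
zonobo ~ zonopo, wuvibo ~ wuvipo — Vutuna b corresponds to Vekulu p between vowels (before a back vowel).
kanog ~ kanok — Vutuna g corresponds to Vekulu k word-finally.
Applying these to Vutuna 'busobog':
  busobog → pusobog   (b→p word-initially before a back vowel)
  pusobog → pusopog   (b→p between vowels (before a back vowel))
  pusopog → pusopok   (g→k word-finally)
So the Vekulu cognate is 'pusopok'.

pusopok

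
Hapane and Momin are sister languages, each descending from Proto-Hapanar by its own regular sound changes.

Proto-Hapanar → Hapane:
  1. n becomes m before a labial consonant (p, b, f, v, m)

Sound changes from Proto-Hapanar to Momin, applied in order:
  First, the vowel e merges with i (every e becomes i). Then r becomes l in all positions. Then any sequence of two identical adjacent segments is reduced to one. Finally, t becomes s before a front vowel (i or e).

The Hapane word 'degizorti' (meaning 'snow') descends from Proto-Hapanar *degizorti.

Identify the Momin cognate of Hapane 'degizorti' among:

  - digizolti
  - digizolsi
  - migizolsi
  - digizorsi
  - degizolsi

Momin: *degizorti
  degizorti → digizorti   [vowel merger]
  digizorti → digizolti   [unconditioned shift]
  digizolti (rule 3 does not apply)
  digizolti → digizolsi   [palatalisation]
  giving Momin digizolsi.
The other candidates each miss or misapply at least one Momin change.

digizolsi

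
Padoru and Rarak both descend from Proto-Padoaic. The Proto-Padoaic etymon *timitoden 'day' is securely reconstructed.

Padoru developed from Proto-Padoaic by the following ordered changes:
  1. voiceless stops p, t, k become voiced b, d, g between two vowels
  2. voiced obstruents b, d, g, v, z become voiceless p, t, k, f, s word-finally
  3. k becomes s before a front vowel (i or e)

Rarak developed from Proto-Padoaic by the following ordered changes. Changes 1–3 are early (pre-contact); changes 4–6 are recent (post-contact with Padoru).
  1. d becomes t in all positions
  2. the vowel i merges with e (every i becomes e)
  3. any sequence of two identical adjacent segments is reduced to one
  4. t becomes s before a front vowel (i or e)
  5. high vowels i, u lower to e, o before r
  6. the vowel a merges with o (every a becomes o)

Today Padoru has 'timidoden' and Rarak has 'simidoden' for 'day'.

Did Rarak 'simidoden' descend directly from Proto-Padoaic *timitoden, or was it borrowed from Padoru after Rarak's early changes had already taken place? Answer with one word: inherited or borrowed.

If inherited, *timitoden would pass through all of Rarak's changes:
Rarak: start from *timitoden.
  rule 1 (unconditioned shift): timitoden → timitoten
  rule 2 (vowel merger): timitoten → temetoten
  rule 3: no change — temetoten
  rule 4 (palatalisation): temetoten → semetosen
  rule 5: no change — semetosen
  rule 6: no change — semetosen
  ⇒ Rarak semetosen
If borrowed from Padoru 'timidoden' after the early changes, it would undergo only the recent ones:
  rule 4 (palatalisation): timidoden → simidoden
  rule 5 (pre-rhotic lowering): no change (simidoden)
  rule 6 (vowel merger): no change (simidoden)
  ⇒ as a loan: simidoden
Rarak 'simidoden' matches the loan outcome 'simidoden', not the inherited 'semetosen' — it skipped the early Rarak changes, so it was borrowed from Padoru.

borrowed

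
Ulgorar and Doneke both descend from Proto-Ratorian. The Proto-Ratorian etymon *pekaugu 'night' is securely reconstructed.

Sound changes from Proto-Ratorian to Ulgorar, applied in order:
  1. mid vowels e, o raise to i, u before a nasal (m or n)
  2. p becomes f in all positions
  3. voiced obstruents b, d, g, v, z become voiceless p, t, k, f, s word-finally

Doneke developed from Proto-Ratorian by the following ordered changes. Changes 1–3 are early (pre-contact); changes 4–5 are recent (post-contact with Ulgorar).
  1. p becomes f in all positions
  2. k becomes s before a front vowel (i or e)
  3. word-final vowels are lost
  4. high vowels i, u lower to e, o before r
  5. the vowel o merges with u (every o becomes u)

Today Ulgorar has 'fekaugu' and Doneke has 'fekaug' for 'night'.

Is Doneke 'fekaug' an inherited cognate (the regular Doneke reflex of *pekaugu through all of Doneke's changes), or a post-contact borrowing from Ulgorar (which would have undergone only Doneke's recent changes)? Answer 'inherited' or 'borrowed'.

If inherited, *pekaugu would pass through all of Doneke's changes:
Doneke: *pekaugu > fekaugu > fekaug  (by unconditioned shift, apocope)
If borrowed from Ulgorar 'fekaugu' after the early changes, it would undergo only the recent ones:
  rule 4 (pre-rhotic lowering): no change (fekaugu)
  rule 5 (vowel merger): no change (fekaugu)
  ⇒ as a loan: fekaugu
Doneke 'fekaug' matches the inherited outcome exactly, so it is an inherited cognate, not a loan.

inherited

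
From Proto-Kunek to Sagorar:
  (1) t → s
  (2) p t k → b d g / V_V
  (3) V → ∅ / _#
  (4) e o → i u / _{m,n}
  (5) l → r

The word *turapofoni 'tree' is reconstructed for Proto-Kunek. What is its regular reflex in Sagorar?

surabofun

Sagorar: start from *turapofoni.
  rule 1 (unconditioned shift): turapofoni → surapofoni
  rule 2 (intervocalic voicing): surapofoni → surabofoni
  rule 3 (apocope): surabofoni → surabofon
  rule 4 (pre-nasal raising): surabofon → surabofun
  rule 5: no change — surabofun
  ⇒ Sagorar surabofun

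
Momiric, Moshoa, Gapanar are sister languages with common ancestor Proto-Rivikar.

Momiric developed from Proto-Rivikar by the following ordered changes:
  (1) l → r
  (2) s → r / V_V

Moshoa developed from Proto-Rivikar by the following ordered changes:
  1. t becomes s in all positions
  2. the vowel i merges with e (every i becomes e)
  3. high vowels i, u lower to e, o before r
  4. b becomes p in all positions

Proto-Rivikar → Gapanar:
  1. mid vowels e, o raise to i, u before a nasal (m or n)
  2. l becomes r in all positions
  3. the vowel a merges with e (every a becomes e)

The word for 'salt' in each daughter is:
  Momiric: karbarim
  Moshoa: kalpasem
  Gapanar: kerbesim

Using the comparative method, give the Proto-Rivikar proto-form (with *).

*kalbasim

Position 6: Momiric has r, Moshoa has s, Gapanar has s. Gapanar preserves s here (none of its changes turn any other segment into s), so the proto-segment is *s.
Position 7: Momiric has i, Moshoa has e, Gapanar has i. Momiric preserves i here (none of its changes turn any other segment into i), so the proto-segment is *i.
This points to *kalbasim. Verify forward in each daughter:
Momiric: *kalbasim
  kalbasim → karbasim   [unconditioned shift]
  karbasim → karbarim   [rhotacism]
  giving Momiric karbarim.
Moshoa: start from *kalbasim.
  rule 1: no change — kalbasim
  rule 2 (vowel merger): kalbasim → kalbasem
  rule 3: no change — kalbasem
  rule 4 (unconditioned shift): kalbasem → kalpasem
  ⇒ Moshoa kalpasem
Gapanar: *kalbasim > karbasim > kerbesim  (by unconditioned shift, vowel merger)
*kalbasim is the unique common source.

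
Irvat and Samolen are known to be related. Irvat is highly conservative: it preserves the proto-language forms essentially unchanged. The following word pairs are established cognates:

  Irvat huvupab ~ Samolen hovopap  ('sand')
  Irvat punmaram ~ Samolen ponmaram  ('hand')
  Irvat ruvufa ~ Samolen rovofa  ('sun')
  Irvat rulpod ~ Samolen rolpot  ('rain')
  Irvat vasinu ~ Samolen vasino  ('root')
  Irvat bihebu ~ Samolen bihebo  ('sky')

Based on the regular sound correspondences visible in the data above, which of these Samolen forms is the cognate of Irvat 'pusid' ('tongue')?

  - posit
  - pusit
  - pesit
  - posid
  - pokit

posit

rulpod ~ rolpot — Irvat u corresponds to Samolen o after a consonant, before a consonant other than r, m, n, p, b, f, v.
rulpod ~ rolpot — Irvat d corresponds to Samolen t word-finally.
Applying these to Irvat 'pusid':
  pusid → posid   (u→o after a consonant, before a consonant other than r, m, n, p, b, f, v)
  posid → posit   (d→t word-finally)
So the Samolen cognate is 'posit'.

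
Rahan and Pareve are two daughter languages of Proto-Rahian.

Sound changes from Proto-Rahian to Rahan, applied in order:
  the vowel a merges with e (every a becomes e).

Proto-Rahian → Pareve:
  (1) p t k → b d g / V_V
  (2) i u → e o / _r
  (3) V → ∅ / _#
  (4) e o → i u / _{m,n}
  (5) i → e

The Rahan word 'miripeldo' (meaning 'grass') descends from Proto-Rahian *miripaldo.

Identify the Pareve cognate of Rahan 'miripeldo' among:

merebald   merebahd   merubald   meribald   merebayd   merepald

merebald

Pareve: start from *miripaldo.
  rule 1 (intervocalic voicing): miripaldo → miribaldo
  rule 2 (pre-rhotic lowering): miribaldo → meribaldo
  rule 3 (apocope): meribaldo → meribald
  rule 4: no change — meribald
  rule 5 (vowel merger): meribald → merebald
  ⇒ Pareve merebald
The other candidates each miss or misapply at least one Pareve change.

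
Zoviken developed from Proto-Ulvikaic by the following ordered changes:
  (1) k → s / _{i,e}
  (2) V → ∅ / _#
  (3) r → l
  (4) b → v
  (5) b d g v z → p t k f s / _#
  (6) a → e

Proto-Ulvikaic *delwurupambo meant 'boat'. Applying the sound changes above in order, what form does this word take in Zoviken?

Zoviken: *delwurupambo
  delwurupambo (rule 1 does not apply)
  delwurupambo → delwurupamb   [apocope]
  delwurupamb → delwulupamb   [unconditioned shift]
  delwulupamb → delwulupamv   [unconditioned shift]
  delwulupamv → delwulupamf   [final devoicing]
  delwulupamf → delwulupemf   [vowel merger]
  giving Zoviken delwulupemf.

delwulupemf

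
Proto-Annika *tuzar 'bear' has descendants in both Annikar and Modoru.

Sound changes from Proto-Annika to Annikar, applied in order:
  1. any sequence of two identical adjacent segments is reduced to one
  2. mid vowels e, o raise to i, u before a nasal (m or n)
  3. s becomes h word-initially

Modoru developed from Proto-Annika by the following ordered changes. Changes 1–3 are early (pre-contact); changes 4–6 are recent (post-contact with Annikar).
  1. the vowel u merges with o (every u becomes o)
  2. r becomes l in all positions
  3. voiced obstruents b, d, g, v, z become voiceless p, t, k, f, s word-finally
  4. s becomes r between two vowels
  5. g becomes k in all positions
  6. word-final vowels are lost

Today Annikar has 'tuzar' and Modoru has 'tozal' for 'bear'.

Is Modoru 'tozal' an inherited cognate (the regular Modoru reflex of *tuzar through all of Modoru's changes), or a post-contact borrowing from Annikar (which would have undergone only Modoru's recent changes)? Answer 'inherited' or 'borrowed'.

inherited

If inherited, *tuzar would pass through all of Modoru's changes:
Modoru: start from *tuzar.
  rule 1 (vowel merger): tuzar → tozar
  rule 2 (unconditioned shift): tozar → tozal
  rule 3: no change — tozal
  rule 4: no change — tozal
  rule 5: no change — tozal
  rule 6: no change — tozal
  ⇒ Modoru tozal
If borrowed from Annikar 'tuzar' after the early changes, it would undergo only the recent ones:
  rule 4 (rhotacism): no change (tuzar)
  rule 5 (unconditioned shift): no change (tuzar)
  rule 6 (apocope): no change (tuzar)
  ⇒ as a loan: tuzar
Modoru 'tozal' matches the inherited outcome exactly, so it is an inherited cognate, not a loan.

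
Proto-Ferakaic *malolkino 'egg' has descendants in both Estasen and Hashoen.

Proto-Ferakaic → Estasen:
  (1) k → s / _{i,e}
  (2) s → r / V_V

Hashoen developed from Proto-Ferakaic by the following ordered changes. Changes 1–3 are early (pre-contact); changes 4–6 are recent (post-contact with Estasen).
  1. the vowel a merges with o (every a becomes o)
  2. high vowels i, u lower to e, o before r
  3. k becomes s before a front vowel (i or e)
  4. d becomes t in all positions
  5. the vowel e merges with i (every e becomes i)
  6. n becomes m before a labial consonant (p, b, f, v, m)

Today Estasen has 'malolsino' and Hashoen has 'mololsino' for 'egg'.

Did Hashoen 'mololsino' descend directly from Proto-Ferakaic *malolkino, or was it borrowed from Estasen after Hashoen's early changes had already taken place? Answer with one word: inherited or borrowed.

If inherited, *malolkino would pass through all of Hashoen's changes:
Hashoen: *malolkino > mololkino > mololsino  (by vowel merger, palatalisation)
If borrowed from Estasen 'malolsino' after the early changes, it would undergo only the recent ones:
  rule 4 (unconditioned shift): no change (malolsino)
  rule 5 (vowel merger): no change (malolsino)
  rule 6 (nasal place assimilation): no change (malolsino)
  ⇒ as a loan: malolsino
Hashoen 'mololsino' matches the inherited outcome exactly, so it is an inherited cognate, not a loan.

inherited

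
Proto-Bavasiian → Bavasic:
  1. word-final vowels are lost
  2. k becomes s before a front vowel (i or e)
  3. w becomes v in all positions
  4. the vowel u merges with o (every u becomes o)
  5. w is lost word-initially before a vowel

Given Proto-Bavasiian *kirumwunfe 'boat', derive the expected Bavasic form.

siromvonf

Bavasic: *kirumwunfe > kirumwunf > sirumwunf > sirumvunf > siromvonf  (by apocope, palatalisation, unconditioned shift, vowel merger)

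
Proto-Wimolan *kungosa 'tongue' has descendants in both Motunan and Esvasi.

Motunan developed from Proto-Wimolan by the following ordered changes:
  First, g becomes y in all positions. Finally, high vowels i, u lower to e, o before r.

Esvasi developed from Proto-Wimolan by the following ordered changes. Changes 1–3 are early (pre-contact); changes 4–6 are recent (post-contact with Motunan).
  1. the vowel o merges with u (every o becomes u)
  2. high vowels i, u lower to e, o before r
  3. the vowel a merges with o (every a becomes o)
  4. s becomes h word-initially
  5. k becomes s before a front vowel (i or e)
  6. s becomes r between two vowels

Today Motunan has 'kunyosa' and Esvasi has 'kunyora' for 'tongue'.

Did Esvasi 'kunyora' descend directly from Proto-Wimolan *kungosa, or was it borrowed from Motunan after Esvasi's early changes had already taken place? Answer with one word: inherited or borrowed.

borrowed

If inherited, *kungosa would pass through all of Esvasi's changes:
Esvasi: *kungosa
  kungosa → kungusa   [vowel merger]
  kungusa (rule 2 does not apply)
  kungusa → kunguso   [vowel merger]
  kunguso (rule 4 does not apply)
  kunguso (rule 5 does not apply)
  kunguso → kunguro   [rhotacism]
  giving Esvasi kunguro.
If borrowed from Motunan 'kunyosa' after the early changes, it would undergo only the recent ones:
  rule 4 (debuccalisation): no change (kunyosa)
  rule 5 (palatalisation): no change (kunyosa)
  rule 6 (rhotacism): kunyosa → kunyora
  ⇒ as a loan: kunyora
Esvasi 'kunyora' matches the loan outcome 'kunyora', not the inherited 'kunguro' — it skipped the early Esvasi changes, so it was borrowed from Motunan.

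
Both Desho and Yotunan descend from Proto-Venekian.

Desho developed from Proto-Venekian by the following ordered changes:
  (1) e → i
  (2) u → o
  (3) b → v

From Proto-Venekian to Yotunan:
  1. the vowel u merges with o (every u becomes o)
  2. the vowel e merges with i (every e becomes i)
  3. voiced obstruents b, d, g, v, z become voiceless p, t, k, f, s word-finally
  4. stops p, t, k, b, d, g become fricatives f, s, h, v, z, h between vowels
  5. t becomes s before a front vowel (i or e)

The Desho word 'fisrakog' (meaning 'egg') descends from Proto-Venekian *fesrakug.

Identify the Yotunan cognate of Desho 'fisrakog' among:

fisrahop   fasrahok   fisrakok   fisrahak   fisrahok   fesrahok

fisrahok

Yotunan: *fesrakug
  fesrakug → fesrakog   [vowel merger]
  fesrakog → fisrakog   [vowel merger]
  fisrakog → fisrakok   [final devoicing]
  fisrakok → fisrahok   [intervocalic lenition]
  fisrahok (rule 5 does not apply)
  giving Yotunan fisrahok.
The other candidates each miss or misapply at least one Yotunan change.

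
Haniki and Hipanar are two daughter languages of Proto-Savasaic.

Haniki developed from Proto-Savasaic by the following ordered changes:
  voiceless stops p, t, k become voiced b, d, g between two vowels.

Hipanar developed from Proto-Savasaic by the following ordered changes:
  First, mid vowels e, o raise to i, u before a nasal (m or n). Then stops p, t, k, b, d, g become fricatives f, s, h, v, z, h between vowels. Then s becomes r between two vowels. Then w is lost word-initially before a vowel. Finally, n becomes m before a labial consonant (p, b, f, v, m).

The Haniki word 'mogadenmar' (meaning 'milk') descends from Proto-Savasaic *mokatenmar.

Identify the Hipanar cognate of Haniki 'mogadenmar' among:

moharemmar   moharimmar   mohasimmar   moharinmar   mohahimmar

moharimmar

Hipanar: *mokatenmar > mokatinmar > mohasinmar > moharinmar > moharimmar  (by pre-nasal raising, intervocalic lenition, rhotacism, nasal place assimilation)
The other candidates each miss or misapply at least one Hipanar change.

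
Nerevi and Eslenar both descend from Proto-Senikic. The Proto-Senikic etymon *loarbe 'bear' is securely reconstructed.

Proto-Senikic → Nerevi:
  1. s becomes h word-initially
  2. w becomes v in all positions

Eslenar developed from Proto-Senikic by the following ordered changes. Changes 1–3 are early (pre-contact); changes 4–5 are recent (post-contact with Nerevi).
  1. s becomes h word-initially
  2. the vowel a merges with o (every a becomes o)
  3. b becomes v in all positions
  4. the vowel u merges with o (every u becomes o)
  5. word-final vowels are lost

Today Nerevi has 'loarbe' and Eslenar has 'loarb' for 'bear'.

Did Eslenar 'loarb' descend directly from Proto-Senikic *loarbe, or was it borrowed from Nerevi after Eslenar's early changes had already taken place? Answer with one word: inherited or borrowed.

borrowed

If inherited, *loarbe would pass through all of Eslenar's changes:
Eslenar: *loarbe > loorbe > loorve > loorv  (by vowel merger, unconditioned shift, apocope)
If borrowed from Nerevi 'loarbe' after the early changes, it would undergo only the recent ones:
  rule 4 (vowel merger): no change (loarbe)
  rule 5 (apocope): loarbe → loarb
  ⇒ as a loan: loarb
Eslenar 'loarb' matches the loan outcome 'loarb', not the inherited 'loorv' — it skipped the early Eslenar changes, so it was borrowed from Nerevi.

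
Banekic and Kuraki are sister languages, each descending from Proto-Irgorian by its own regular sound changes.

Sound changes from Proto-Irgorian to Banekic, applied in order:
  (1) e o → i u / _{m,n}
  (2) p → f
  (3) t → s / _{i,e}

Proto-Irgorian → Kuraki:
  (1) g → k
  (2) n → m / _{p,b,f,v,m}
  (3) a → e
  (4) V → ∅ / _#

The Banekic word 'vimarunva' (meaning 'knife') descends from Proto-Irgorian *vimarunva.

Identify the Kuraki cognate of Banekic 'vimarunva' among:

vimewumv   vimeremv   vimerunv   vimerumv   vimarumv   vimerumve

vimerumv

Kuraki: *vimarunva > vimarumva > vimerumve > vimerumv  (by nasal place assimilation, vowel merger, apocope)
The other candidates each miss or misapply at least one Kuraki change.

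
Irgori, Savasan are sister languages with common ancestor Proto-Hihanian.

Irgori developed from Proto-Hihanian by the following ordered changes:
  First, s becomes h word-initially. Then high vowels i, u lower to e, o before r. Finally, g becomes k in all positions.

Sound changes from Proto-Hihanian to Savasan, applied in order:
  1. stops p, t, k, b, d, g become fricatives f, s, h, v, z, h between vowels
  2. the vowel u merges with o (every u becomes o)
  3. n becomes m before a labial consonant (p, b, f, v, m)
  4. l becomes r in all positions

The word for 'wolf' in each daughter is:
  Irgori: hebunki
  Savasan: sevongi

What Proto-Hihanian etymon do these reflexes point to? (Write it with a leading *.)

*sebungi

Position 1: Irgori has h, Savasan has s. Taking the neighbouring segments as reconstructed: Irgori h could go back to *s or *h; Savasan s can only go back to *s — the one source consistent with every daughter is *s.
Position 6: Irgori has k, Savasan has g. Savasan preserves g here (none of its changes turn any other segment into g), so the proto-segment is *g.
Verify the candidate proto-form against each daughter:
Irgori: start from *sebungi.
  rule 1 (debuccalisation): sebungi → hebungi
  rule 2: no change — hebungi
  rule 3 (unconditioned shift): hebungi → hebunki
  ⇒ Irgori hebunki
Savasan: start from *sebungi.
  rule 1 (intervocalic lenition): sebungi → sevungi
  rule 2 (vowel merger): sevungi → sevongi
  rule 3: no change — sevongi
  rule 4: no change — sevongi
  ⇒ Savasan sevongi
No other proto-form is consistent with every reflex, so the reconstruction is *sebungi.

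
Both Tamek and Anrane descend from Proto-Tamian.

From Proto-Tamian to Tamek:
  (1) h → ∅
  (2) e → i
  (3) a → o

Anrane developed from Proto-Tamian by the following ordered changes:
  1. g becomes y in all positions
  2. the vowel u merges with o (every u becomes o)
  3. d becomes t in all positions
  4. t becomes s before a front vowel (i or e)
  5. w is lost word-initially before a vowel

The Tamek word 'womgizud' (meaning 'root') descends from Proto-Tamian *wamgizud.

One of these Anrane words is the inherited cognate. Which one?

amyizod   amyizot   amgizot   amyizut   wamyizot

Anrane: *wamgizud
  wamgizud → wamyizud   [unconditioned shift]
  wamyizud → wamyizod   [vowel merger]
  wamyizod → wamyizot   [unconditioned shift]
  wamyizot (rule 4 does not apply)
  wamyizot → amyizot   [glide loss]
  giving Anrane amyizot.

amyizot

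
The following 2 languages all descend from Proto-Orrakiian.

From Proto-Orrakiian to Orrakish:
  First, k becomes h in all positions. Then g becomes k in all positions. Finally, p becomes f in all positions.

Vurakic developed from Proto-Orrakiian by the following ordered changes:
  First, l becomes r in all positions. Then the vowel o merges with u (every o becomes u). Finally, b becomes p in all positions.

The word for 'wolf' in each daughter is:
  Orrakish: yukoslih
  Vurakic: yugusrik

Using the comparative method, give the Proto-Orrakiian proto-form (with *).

Position 6: Orrakish has l, Vurakic has r. Orrakish preserves l here (none of its changes turn any other segment into l), so the proto-segment is *l.
Position 3: Orrakish has k, Vurakic has g. Vurakic preserves g here (none of its changes turn any other segment into g), so the proto-segment is *g.
Continuing position by position gives *yugoslik; check it forward:
Orrakish: *yugoslik > yugoslih > yukoslih  (by unconditioned shift, unconditioned shift)
Vurakic: *yugoslik
  yugoslik → yugosrik   [unconditioned shift]
  yugosrik → yugusrik   [vowel merger]
  yugusrik (rule 3 does not apply)
  giving Vurakic yugusrik.
*yugoslik is the unique common source.

*yugoslik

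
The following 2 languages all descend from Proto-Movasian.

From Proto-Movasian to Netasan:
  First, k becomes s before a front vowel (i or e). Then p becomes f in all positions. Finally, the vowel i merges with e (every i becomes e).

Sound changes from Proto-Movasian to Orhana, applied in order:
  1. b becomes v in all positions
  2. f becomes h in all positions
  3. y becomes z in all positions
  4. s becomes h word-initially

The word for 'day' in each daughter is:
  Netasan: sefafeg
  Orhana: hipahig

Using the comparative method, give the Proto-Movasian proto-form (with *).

*sipafig

Position 5: Netasan has f, Orhana has h. Taking the neighbouring segments as reconstructed: Netasan f could go back to *p or *f; Orhana h could go back to *f or *h — the one source consistent with every daughter is *f.
Position 1: Netasan has s, Orhana has h. Taking the neighbouring segments as reconstructed: Netasan s could go back to *k or *s; Orhana h could go back to *f or *s or *h — the one source consistent with every daughter is *s.
Verify the candidate proto-form against each daughter:
Netasan: *sipafig
  sipafig (rule 1 does not apply)
  sipafig → sifafig   [unconditioned shift]
  sifafig → sefafeg   [vowel merger]
  giving Netasan sefafeg.
Orhana: *sipafig > sipahig > hipahig  (by unconditioned shift, debuccalisation)
No other proto-form is consistent with every reflex, so the reconstruction is *sipafig.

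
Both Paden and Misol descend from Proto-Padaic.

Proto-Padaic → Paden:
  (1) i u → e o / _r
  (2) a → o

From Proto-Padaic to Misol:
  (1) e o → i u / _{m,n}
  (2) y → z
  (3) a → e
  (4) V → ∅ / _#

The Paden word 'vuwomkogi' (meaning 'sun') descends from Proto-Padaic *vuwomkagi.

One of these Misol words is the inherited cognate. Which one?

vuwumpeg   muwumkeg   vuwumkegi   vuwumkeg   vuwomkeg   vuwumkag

Misol: start from *vuwomkagi.
  rule 1 (pre-nasal raising): vuwomkagi → vuwumkagi
  rule 2: no change — vuwumkagi
  rule 3 (vowel merger): vuwumkagi → vuwumkegi
  rule 4 (apocope): vuwumkegi → vuwumkeg
  ⇒ Misol vuwumkeg
Among the options, 'vuwumkeg' alone shows every Misol change applied in order.

vuwumkeg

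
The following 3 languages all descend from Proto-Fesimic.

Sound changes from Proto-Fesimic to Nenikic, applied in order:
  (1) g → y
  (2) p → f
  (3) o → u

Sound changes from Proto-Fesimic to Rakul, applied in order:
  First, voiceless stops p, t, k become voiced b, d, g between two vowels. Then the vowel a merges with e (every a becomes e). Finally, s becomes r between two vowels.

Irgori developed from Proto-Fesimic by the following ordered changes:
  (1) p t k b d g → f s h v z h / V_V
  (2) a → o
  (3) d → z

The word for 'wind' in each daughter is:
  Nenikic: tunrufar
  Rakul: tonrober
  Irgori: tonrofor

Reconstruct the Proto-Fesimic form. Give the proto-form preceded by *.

Position 6: Nenikic has f, Rakul has b, Irgori has f. Taking the neighbouring segments as reconstructed: Nenikic f could go back to *p or *f; Rakul b could go back to *p or *b; Irgori f could go back to *p or *f — the one source consistent with every daughter is *p.
Position 2: Nenikic has u, Rakul has o, Irgori has o. Rakul preserves o here (none of its changes turn any other segment into o), so the proto-segment is *o.
Position 7: Nenikic has a, Rakul has e, Irgori has o. Nenikic preserves a here (none of its changes turn any other segment into a), so the proto-segment is *a.
This points to *tonropar. Verify forward in each daughter:
Nenikic: *tonropar > tonrofar > tunrufar  (by unconditioned shift, vowel merger)
Rakul: *tonropar
  tonropar → tonrobar   [intervocalic voicing]
  tonrobar → tonrober   [vowel merger]
  tonrober (rule 3 does not apply)
  giving Rakul tonrober.
Irgori: start from *tonropar.
  rule 1 (intervocalic lenition): tonropar → tonrofar
  rule 2 (vowel merger): tonrofar → tonrofor
  rule 3: no change — tonrofor
  ⇒ Irgori tonrofor
Only *tonropar yields all of Nenikic tunrufar, Rakul tonrober, Irgori tonrofor.

*tonropar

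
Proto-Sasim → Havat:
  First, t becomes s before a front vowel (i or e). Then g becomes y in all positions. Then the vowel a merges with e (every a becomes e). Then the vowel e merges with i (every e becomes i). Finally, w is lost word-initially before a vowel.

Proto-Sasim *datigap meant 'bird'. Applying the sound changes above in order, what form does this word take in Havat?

Havat: start from *datigap.
  rule 1 (palatalisation): datigap → dasigap
  rule 2 (unconditioned shift): dasigap → dasiyap
  rule 3 (vowel merger): dasiyap → desiyep
  rule 4 (vowel merger): desiyep → disiyip
  rule 5: no change — disiyip
  ⇒ Havat disiyip

disiyip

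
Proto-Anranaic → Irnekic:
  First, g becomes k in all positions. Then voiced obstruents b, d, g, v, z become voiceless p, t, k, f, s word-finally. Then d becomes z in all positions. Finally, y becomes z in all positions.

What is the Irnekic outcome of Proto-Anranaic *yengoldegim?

zenkolzekim

Irnekic: *yengoldegim > yenkoldekim > yenkolzekim > zenkolzekim  (by unconditioned shift, unconditioned shift, unconditioned shift)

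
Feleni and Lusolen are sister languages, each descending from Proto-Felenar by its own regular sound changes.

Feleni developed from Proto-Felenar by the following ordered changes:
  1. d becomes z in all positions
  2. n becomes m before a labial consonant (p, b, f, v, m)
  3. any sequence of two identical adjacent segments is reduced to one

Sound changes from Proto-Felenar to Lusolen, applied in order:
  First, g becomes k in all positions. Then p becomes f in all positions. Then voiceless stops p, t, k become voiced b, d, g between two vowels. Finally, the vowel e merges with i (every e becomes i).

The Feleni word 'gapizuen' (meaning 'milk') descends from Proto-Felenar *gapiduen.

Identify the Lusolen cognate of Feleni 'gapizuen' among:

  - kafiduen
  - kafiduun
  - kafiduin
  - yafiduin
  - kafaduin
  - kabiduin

kafiduin

Lusolen: *gapiduen
  gapiduen → kapiduen   [unconditioned shift]
  kapiduen → kafiduen   [unconditioned shift]
  kafiduen (rule 3 does not apply)
  kafiduen → kafiduin   [vowel merger]
  giving Lusolen kafiduin.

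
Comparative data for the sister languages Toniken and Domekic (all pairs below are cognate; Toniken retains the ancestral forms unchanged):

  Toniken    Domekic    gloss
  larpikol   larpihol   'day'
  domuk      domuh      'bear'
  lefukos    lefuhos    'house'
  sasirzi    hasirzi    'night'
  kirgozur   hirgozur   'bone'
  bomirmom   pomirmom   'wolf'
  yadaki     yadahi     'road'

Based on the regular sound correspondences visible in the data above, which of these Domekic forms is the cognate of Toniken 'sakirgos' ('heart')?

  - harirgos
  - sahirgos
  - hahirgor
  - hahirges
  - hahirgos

hahirgos

sasirzi ~ hasirzi — Toniken s corresponds to Domekic h word-initially before a back vowel.
yadaki ~ yadahi — Toniken k corresponds to Domekic h between vowels (before a front vowel).
Applying these to Toniken 'sakirgos':
  sakirgos → hakirgos   (s→h word-initially before a back vowel)
  hakirgos → hahirgos   (k→h between vowels (before a front vowel))
So the Domekic cognate is 'hahirgos'.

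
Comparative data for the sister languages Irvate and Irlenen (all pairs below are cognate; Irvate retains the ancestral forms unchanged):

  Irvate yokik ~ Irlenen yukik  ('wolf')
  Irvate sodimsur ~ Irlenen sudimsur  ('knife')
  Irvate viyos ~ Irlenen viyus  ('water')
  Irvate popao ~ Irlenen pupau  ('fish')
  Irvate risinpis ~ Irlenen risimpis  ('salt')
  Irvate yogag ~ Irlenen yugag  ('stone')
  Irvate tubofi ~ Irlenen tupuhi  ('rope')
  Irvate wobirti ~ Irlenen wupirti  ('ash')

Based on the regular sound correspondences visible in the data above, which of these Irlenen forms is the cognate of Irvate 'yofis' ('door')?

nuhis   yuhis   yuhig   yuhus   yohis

tubofi ~ tupuhi — Irvate o corresponds to Irlenen u after a consonant, before a labial obstruent.
tubofi ~ tupuhi — Irvate f corresponds to Irlenen h between vowels (before a front vowel).
Applying these to Irvate 'yofis':
  yofis → yufis   (o→u after a consonant, before a labial obstruent)
  yufis → yuhis   (f→h between vowels (before a front vowel))
So the Irlenen cognate is 'yuhis'.

yuhis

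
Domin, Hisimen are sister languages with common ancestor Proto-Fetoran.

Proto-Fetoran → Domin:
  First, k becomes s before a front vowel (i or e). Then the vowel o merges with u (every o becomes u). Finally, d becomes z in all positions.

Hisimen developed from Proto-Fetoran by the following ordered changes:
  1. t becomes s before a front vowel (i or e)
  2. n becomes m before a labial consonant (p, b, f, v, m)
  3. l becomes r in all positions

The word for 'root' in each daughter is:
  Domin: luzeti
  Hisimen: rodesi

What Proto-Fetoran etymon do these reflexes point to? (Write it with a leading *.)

*lodeti

Position 3: Domin has z, Hisimen has d. Hisimen preserves d here (none of its changes turn any other segment into d), so the proto-segment is *d.
Position 5: Domin has t, Hisimen has s. Domin preserves t here (none of its changes turn any other segment into t), so the proto-segment is *t.
Verify the candidate proto-form against each daughter:
Domin: *lodeti > ludeti > luzeti  (by vowel merger, unconditioned shift)
Hisimen: *lodeti > lodesi > rodesi  (by palatalisation, unconditioned shift)
Only *lodeti yields all of Domin luzeti, Hisimen rodesi.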